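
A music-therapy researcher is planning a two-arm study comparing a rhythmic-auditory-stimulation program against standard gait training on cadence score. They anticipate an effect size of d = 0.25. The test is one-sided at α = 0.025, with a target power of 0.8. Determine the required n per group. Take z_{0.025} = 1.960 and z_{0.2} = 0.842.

For two independent groups with equal n: n = 2·((z_{α} + z_β) / d)².
z_{α} + z_β = 1.960 + 0.842 = 2.802.
n = 2 × (2.802 / 0.25)² = 2 × 11.208² = 2 × 125.62 = 251.2.
Round up to the next whole participant.

n = 252 per group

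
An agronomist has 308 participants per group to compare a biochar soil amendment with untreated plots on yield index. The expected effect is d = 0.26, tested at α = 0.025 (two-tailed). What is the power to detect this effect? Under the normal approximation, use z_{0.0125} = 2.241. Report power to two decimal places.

For two equal groups, power = Φ(d·√(n/2) − z_{α/2}).
d·√(n/2) = 0.26 × √(308/2) = 0.26 × 12.410 = 3.227.
z_β = 3.227 − 2.241 = 0.986.
Power = Φ(0.986) = 0.838.

power ≈ 0.84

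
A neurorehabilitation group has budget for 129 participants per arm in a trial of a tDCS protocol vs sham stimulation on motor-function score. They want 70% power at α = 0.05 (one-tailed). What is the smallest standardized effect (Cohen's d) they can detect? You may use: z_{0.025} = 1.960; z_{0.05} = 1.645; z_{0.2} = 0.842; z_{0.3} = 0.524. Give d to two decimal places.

For two independent groups of n = 129 each: d_min = (z_{α} + z_β)·√(2/n).
z-sum = 1.645 + 0.524 = 2.169.
d_min = 2.169 × √(2/129) = 2.169 × 0.1245 = 0.270.

d_min ≈ 0.27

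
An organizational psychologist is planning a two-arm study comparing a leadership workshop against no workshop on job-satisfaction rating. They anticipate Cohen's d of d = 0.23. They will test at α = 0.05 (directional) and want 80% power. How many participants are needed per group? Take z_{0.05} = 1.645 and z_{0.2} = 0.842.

For two independent groups with equal n: n = 2·((z_{α} + z_β) / d)².
z_{α} + z_β = 1.645 + 0.842 = 2.487.
n = 2 × (2.487 / 0.23)² = 2 × 10.813² = 2 × 116.92 = 233.8.
Round up to the next whole participant.

n = 234 per group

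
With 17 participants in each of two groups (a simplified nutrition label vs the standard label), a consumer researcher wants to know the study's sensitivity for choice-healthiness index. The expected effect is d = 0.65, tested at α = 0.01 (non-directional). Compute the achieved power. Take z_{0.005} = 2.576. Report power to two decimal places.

For two equal groups, power = Φ(d·√(n/2) − z_{α/2}).
d·√(n/2) = 0.65 × √(17/2) = 0.65 × 2.915 = 1.895.
z_β = 1.895 − 2.576 = -0.681.
Power = Φ(-0.681) = 0.248.

power ≈ 0.25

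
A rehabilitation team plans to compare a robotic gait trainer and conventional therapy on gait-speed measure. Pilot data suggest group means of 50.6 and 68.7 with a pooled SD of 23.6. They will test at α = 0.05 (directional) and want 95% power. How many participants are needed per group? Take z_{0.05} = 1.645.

n = 37 per group

Cohen's d = |M₁ − M₂| / SD_pooled = |50.6 − 68.7| / 23.6 = 18.1 / 23.6 = 0.767.
For two independent groups with equal n: n = 2·((z_{α} + z_β) / d)².
z_{α} + z_β = 1.645 + 1.645 = 3.290.
n = 2 × (3.290 / 0.767)² = 2 × 4.289² = 2 × 18.40 = 36.8.
Round up to the next whole participant.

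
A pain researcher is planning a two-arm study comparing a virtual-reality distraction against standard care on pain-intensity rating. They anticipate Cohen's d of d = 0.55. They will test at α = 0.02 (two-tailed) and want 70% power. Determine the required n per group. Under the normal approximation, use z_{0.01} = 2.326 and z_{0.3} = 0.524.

n = 54 per group

For two independent groups with equal n: n = 2·((z_{α/2} + z_β) / d)².
z_{α/2} + z_β = 2.326 + 0.524 = 2.850.
n = 2 × (2.850 / 0.55)² = 2 × 5.182² = 2 × 26.85 = 53.7.
Round up to the next whole participant.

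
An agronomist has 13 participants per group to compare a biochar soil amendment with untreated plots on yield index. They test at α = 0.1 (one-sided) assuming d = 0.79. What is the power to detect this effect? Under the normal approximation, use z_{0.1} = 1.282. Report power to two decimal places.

For two equal groups, power = Φ(d·√(n/2) − z_{α}).
d·√(n/2) = 0.79 × √(13/2) = 0.79 × 2.550 = 2.014.
z_β = 2.014 − 1.282 = 0.732.
Power = Φ(0.732) = 0.768.

power ≈ 0.77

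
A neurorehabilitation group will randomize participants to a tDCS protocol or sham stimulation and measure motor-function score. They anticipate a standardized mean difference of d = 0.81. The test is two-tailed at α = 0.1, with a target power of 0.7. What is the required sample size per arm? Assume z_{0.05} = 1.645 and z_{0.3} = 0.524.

n = 15 per group

For two independent groups with equal n: n = 2·((z_{α/2} + z_β) / d)².
z_{α/2} + z_β = 1.645 + 0.524 = 2.169.
n = 2 × (2.169 / 0.81)² = 2 × 2.678² = 2 × 7.17 = 14.3.
Round up to the next whole participant.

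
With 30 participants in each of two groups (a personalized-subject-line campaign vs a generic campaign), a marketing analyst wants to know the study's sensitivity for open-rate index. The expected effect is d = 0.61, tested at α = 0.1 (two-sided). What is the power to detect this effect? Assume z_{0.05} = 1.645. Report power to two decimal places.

power ≈ 0.76

For two equal groups, power = Φ(d·√(n/2) − z_{α/2}).
d·√(n/2) = 0.61 × √(30/2) = 0.61 × 3.873 = 2.363.
z_β = 2.363 − 1.645 = 0.718.
Power = Φ(0.718) = 0.763.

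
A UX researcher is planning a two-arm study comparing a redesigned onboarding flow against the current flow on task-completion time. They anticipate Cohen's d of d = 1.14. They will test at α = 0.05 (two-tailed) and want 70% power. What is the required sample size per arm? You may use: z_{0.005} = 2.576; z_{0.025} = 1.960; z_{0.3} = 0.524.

n = 10 per group

For two independent groups with equal n: n = 2·((z_{α/2} + z_β) / d)².
z_{α/2} + z_β = 1.960 + 0.524 = 2.484.
n = 2 × (2.484 / 1.14)² = 2 × 2.179² = 2 × 4.75 = 9.5.
Round up to the next whole participant.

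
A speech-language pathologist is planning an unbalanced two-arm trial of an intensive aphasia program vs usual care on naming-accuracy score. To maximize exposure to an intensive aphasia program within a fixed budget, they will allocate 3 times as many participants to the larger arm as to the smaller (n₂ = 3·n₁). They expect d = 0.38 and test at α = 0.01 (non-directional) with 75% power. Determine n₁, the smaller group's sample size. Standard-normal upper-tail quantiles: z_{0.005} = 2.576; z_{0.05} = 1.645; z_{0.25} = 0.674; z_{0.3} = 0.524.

With allocation ratio k = n₂/n₁ = 3, Var(x̄₁−x̄₂) = σ²(1/n₁ + 1/(k·n₁)) = σ²·(k+1)/(k·n₁).
So n₁ = (1 + 1/k)·((z_{α/2} + z_β)/d)² = 1.333 × (3.250/0.38)².
n₁ = 1.333 × 73.15 = 97.5.
Round up: n₁ = 98, giving n₂ = 3 × 98 = 294.

n₁ = 98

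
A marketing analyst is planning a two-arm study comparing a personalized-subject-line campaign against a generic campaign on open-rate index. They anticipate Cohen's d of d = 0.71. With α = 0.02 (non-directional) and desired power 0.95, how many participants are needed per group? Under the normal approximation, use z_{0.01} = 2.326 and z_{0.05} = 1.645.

For two independent groups with equal n: n = 2·((z_{α/2} + z_β) / d)².
z_{α/2} + z_β = 2.326 + 1.645 = 3.971.
n = 2 × (3.971 / 0.71)² = 2 × 5.593² = 2 × 31.28 = 62.6.
Round up to the next whole participant.

n = 63 per group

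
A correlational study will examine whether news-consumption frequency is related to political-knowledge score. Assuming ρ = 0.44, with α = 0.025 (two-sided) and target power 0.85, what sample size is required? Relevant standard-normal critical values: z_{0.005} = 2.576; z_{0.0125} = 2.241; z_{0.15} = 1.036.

n = 52

Fisher's z: C = ½·ln((1+r)/(1−r)) = ½·ln(2.5714) = 0.4722.
n = ((z_{α/2} + z_β)/C)² + 3.
(2.241 + 1.036) / 0.4722 = 3.277 / 0.4722 = 6.940.
n = 6.940² + 3 = 48.16 + 3 = 51.2.
Round up.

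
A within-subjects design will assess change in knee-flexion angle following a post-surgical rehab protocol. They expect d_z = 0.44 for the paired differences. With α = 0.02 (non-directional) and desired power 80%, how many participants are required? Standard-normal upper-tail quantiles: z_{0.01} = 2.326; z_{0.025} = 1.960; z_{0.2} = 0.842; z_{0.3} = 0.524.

For a paired (one-sample on differences) test: n = ((z_{α/2} + z_β) / d)².
z_{α/2} + z_β = 2.326 + 0.842 = 3.168.
n = (3.168 / 0.44)² = 7.200² = 51.84.
Round up.

n = 52 pairs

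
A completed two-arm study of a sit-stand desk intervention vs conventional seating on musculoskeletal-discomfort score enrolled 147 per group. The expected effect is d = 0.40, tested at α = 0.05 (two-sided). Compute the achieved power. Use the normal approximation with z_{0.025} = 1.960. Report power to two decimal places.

power ≈ 0.93

For two equal groups, power = Φ(d·√(n/2) − z_{α/2}).
d·√(n/2) = 0.40 × √(147/2) = 0.40 × 8.573 = 3.429.
z_β = 3.429 − 1.960 = 1.469.
Power = Φ(1.469) = 0.929.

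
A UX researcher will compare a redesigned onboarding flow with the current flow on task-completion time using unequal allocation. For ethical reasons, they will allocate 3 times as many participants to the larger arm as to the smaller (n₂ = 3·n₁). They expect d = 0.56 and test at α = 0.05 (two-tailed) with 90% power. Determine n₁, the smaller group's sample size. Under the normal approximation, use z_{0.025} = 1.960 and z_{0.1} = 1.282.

With allocation ratio k = n₂/n₁ = 3, Var(x̄₁−x̄₂) = σ²(1/n₁ + 1/(k·n₁)) = σ²·(k+1)/(k·n₁).
So n₁ = (1 + 1/k)·((z_{α/2} + z_β)/d)² = 1.333 × (3.242/0.56)².
n₁ = 1.333 × 33.52 = 44.7.
Round up: n₁ = 45, giving n₂ = 3 × 45 = 135.

n₁ = 45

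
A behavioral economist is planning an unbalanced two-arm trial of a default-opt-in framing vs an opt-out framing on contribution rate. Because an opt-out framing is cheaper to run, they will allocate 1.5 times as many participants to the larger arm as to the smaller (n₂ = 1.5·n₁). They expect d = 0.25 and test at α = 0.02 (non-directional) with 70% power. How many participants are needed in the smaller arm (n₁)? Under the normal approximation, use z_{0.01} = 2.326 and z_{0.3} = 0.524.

n₁ = 217

With allocation ratio k = n₂/n₁ = 1.5, Var(x̄₁−x̄₂) = σ²(1/n₁ + 1/(k·n₁)) = σ²·(k+1)/(k·n₁).
So n₁ = (1 + 1/k)·((z_{α/2} + z_β)/d)² = 1.667 × (2.850/0.25)².
n₁ = 1.667 × 129.96 = 216.6.
Round up: n₁ = 217, giving n₂ = ⌈1.5 × 217⌉ = ⌈325.5⌉ = 326.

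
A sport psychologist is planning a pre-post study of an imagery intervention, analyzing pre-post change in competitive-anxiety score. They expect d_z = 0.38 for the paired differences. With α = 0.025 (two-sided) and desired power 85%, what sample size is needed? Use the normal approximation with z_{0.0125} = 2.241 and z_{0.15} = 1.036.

n = 75 pairs

For a paired (one-sample on differences) test: n = ((z_{α/2} + z_β) / d)².
z_{α/2} + z_β = 2.241 + 1.036 = 3.277.
n = (3.277 / 0.38)² = 8.624² = 74.37.
Round up.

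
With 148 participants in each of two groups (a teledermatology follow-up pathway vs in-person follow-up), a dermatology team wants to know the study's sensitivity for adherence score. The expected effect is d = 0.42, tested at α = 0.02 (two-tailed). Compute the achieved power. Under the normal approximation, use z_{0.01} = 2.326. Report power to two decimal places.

power ≈ 0.90

For two equal groups, power = Φ(d·√(n/2) − z_{α/2}).
d·√(n/2) = 0.42 × √(148/2) = 0.42 × 8.602 = 3.613.
z_β = 3.613 − 2.326 = 1.287.
Power = Φ(1.287) = 0.901.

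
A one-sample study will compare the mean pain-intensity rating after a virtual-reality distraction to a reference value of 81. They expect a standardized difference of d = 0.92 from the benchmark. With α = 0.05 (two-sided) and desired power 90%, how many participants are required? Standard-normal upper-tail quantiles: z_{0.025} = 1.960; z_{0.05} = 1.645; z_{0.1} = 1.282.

n = 13

For a one-sample test: n = ((z_{α/2} + z_β) / d)².
z_{α/2} + z_β = 1.960 + 1.282 = 3.242.
n = (3.242 / 0.92)² = 3.524² = 12.42.
Round up.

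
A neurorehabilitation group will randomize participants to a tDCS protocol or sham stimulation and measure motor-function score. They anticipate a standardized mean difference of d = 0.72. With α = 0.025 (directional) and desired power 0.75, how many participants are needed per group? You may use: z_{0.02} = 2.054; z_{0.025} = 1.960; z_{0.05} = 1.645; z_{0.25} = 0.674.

For two independent groups with equal n: n = 2·((z_{α} + z_β) / d)².
z_{α} + z_β = 1.960 + 0.674 = 2.634.
n = 2 × (2.634 / 0.72)² = 2 × 3.658² = 2 × 13.38 = 26.8.
Round up to the next whole participant.

n = 27 per group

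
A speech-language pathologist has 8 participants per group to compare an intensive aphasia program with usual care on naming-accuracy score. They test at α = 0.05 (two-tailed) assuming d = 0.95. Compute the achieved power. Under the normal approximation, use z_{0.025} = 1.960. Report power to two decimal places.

power ≈ 0.48

For two equal groups, power = Φ(d·√(n/2) − z_{α/2}).
d·√(n/2) = 0.95 × √(8/2) = 0.95 × 2.000 = 1.900.
z_β = 1.900 − 1.960 = -0.060.
Power = Φ(-0.060) = 0.476.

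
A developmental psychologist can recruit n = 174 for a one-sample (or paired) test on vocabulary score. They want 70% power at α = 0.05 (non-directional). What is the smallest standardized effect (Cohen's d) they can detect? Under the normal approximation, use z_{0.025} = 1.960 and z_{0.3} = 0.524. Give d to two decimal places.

For a single sample (or paired design) of n = 174: d_min = (z_{α/2} + z_β)/√n.
z-sum = 1.960 + 0.524 = 2.484.
d_min = 2.484 / √174 = 2.484 / 13.191 = 0.188.

d_min ≈ 0.19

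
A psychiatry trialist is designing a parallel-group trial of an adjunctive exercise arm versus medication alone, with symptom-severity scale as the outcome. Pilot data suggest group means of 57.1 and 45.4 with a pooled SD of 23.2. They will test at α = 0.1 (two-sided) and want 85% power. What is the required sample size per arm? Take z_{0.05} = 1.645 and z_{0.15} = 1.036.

n = 57 per group

Cohen's d = |M₁ − M₂| / SD_pooled = |57.1 − 45.4| / 23.2 = 11.7 / 23.2 = 0.504.
For two independent groups with equal n: n = 2·((z_{α/2} + z_β) / d)².
z_{α/2} + z_β = 1.645 + 1.036 = 2.681.
n = 2 × (2.681 / 0.504)² = 2 × 5.319² = 2 × 28.30 = 56.6.
Round up to the next whole participant.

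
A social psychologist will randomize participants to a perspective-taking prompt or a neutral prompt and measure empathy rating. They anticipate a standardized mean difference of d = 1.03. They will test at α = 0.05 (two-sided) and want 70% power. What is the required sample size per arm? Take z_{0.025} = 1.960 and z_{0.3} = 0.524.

n = 12 per group

For two independent groups with equal n: n = 2·((z_{α/2} + z_β) / d)².
z_{α/2} + z_β = 1.960 + 0.524 = 2.484.
n = 2 × (2.484 / 1.03)² = 2 × 2.412² = 2 × 5.82 = 11.6.
Round up to the next whole participant.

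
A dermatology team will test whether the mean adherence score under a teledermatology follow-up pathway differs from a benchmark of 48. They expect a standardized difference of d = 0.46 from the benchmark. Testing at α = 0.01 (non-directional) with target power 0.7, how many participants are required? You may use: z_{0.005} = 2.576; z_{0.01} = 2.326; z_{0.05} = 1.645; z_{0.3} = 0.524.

n = 46

For a one-sample test: n = ((z_{α/2} + z_β) / d)².
z_{α/2} + z_β = 2.576 + 0.524 = 3.100.
n = (3.100 / 0.46)² = 6.739² = 45.42.
Round up.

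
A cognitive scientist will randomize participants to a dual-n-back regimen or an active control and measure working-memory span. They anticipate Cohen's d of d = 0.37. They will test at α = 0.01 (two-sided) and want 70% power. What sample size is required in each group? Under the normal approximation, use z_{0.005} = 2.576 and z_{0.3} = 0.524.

For two independent groups with equal n: n = 2·((z_{α/2} + z_β) / d)².
z_{α/2} + z_β = 2.576 + 0.524 = 3.100.
n = 2 × (3.100 / 0.37)² = 2 × 8.378² = 2 × 70.20 = 140.4.
Round up to the next whole participant.

n = 141 per group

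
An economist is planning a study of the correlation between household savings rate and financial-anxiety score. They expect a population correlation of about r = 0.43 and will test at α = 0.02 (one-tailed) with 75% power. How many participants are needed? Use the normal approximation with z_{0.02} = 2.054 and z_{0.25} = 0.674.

Fisher's z: C = ½·ln((1+r)/(1−r)) = ½·ln(2.5088) = 0.4599.
n = ((z_{α} + z_β)/C)² + 3.
(2.054 + 0.674) / 0.4599 = 2.728 / 0.4599 = 5.932.
n = 5.932² + 3 = 35.19 + 3 = 38.2.
Round up.

n = 39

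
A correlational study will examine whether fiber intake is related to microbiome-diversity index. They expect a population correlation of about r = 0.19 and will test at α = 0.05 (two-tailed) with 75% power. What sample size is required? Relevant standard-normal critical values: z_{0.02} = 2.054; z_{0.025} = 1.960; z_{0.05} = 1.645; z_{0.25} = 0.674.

Fisher's z: C = ½·ln((1+r)/(1−r)) = ½·ln(1.4691) = 0.1923.
n = ((z_{α/2} + z_β)/C)² + 3.
(1.960 + 0.674) / 0.1923 = 2.634 / 0.1923 = 13.697.
n = 13.697² + 3 = 187.62 + 3 = 190.6.
Round up.

n = 191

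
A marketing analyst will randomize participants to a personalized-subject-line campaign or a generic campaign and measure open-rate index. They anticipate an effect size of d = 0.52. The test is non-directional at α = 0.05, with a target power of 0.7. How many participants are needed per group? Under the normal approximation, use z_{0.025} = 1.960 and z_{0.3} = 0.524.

n = 46 per group

For two independent groups with equal n: n = 2·((z_{α/2} + z_β) / d)².
z_{α/2} + z_β = 1.960 + 0.524 = 2.484.
n = 2 × (2.484 / 0.52)² = 2 × 4.777² = 2 × 22.82 = 45.6.
Round up to the next whole participant.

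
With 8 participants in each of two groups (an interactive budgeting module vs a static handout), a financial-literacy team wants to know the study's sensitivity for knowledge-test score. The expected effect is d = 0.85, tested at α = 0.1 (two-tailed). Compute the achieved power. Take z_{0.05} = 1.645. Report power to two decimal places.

For two equal groups, power = Φ(d·√(n/2) − z_{α/2}).
d·√(n/2) = 0.85 × √(8/2) = 0.85 × 2.000 = 1.700.
z_β = 1.700 − 1.645 = 0.055.
Power = Φ(0.055) = 0.522.

power ≈ 0.52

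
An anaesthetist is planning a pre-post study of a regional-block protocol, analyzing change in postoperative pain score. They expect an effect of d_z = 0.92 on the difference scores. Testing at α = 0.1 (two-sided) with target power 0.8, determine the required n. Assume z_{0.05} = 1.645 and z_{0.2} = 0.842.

For a paired (one-sample on differences) test: n = ((z_{α/2} + z_β) / d)².
z_{α/2} + z_β = 1.645 + 0.842 = 2.487.
n = (2.487 / 0.92)² = 2.703² = 7.31.
Round up.

n = 8 pairs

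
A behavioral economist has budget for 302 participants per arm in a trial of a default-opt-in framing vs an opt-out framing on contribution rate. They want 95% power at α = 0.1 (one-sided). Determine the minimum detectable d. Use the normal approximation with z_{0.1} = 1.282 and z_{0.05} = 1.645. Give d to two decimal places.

d_min ≈ 0.24

For two independent groups of n = 302 each: d_min = (z_{α} + z_β)·√(2/n).
z-sum = 1.282 + 1.645 = 2.927.
d_min = 2.927 × √(2/302) = 2.927 × 0.0814 = 0.238.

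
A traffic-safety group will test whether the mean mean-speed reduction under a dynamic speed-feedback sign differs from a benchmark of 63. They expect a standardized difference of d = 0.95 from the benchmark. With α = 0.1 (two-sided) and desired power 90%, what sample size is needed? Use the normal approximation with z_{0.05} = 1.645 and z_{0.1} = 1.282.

For a one-sample test: n = ((z_{α/2} + z_β) / d)².
z_{α/2} + z_β = 1.645 + 1.282 = 2.927.
n = (2.927 / 0.95)² = 3.081² = 9.49.
Round up.

n = 10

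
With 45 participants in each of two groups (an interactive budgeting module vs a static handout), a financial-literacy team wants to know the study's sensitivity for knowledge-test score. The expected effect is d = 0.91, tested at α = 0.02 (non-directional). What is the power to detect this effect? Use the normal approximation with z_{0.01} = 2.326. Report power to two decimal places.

For two equal groups, power = Φ(d·√(n/2) − z_{α/2}).
d·√(n/2) = 0.91 × √(45/2) = 0.91 × 4.743 = 4.317.
z_β = 4.317 − 2.326 = 1.991.
Power = Φ(1.991) = 0.977.

power ≈ 0.98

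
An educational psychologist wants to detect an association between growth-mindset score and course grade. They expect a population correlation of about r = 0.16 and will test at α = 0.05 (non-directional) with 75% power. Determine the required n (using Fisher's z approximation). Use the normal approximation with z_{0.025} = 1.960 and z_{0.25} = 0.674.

n = 270

Fisher's z: C = ½·ln((1+r)/(1−r)) = ½·ln(1.3810) = 0.1614.
n = ((z_{α/2} + z_β)/C)² + 3.
(1.960 + 0.674) / 0.1614 = 2.634 / 0.1614 = 16.320.
n = 16.320² + 3 = 266.33 + 3 = 269.3.
Round up.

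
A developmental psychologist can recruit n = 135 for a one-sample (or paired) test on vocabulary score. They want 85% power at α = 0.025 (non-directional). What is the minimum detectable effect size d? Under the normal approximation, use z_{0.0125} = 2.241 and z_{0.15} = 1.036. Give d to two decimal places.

d_min ≈ 0.28

For a single sample (or paired design) of n = 135: d_min = (z_{α/2} + z_β)/√n.
z-sum = 2.241 + 1.036 = 3.277.
d_min = 3.277 / √135 = 3.277 / 11.619 = 0.282.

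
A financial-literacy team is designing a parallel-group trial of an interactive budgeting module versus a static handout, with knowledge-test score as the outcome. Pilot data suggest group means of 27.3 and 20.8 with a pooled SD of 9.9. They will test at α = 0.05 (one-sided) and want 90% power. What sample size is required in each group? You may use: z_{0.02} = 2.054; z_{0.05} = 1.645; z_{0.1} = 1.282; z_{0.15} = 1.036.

Cohen's d = |M₁ − M₂| / SD_pooled = |27.3 − 20.8| / 9.9 = 6.5 / 9.9 = 0.657.
For two independent groups with equal n: n = 2·((z_{α} + z_β) / d)².
z_{α} + z_β = 1.645 + 1.282 = 2.927.
n = 2 × (2.927 / 0.657)² = 2 × 4.455² = 2 × 19.85 = 39.7.
Round up to the next whole participant.

n = 40 per group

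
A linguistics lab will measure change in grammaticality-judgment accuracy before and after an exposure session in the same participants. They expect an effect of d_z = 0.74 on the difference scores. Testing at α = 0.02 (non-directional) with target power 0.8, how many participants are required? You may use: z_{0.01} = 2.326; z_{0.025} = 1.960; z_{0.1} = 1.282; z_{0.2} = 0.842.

For a paired (one-sample on differences) test: n = ((z_{α/2} + z_β) / d)².
z_{α/2} + z_β = 2.326 + 0.842 = 3.168.
n = (3.168 / 0.74)² = 4.281² = 18.33.
Round up.

n = 19 pairs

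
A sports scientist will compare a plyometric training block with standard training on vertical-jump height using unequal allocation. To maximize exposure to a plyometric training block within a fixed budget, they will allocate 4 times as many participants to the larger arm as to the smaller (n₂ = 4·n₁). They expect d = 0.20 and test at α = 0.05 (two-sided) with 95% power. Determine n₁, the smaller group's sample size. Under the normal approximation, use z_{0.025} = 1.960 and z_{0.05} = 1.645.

With allocation ratio k = n₂/n₁ = 4, Var(x̄₁−x̄₂) = σ²(1/n₁ + 1/(k·n₁)) = σ²·(k+1)/(k·n₁).
So n₁ = (1 + 1/k)·((z_{α/2} + z_β)/d)² = 1.250 × (3.605/0.20)².
n₁ = 1.250 × 324.90 = 406.1.
Round up: n₁ = 407, giving n₂ = 4 × 407 = 1628.

n₁ = 407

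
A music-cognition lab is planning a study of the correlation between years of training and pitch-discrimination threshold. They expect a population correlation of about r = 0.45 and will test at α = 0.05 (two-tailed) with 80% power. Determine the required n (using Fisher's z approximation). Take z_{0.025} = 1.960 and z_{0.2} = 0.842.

Fisher's z: C = ½·ln((1+r)/(1−r)) = ½·ln(2.6364) = 0.4847.
n = ((z_{α/2} + z_β)/C)² + 3.
(1.960 + 0.842) / 0.4847 = 2.802 / 0.4847 = 5.781.
n = 5.781² + 3 = 33.42 + 3 = 36.4.
Round up.

n = 37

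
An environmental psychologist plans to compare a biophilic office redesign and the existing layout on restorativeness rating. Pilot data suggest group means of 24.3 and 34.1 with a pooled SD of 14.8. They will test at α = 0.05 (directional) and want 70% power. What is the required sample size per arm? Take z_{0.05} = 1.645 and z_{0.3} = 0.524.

n = 22 per group

Cohen's d = |M₁ − M₂| / SD_pooled = |24.3 − 34.1| / 14.8 = 9.8 / 14.8 = 0.662.
For two independent groups with equal n: n = 2·((z_{α} + z_β) / d)².
z_{α} + z_β = 1.645 + 0.524 = 2.169.
n = 2 × (2.169 / 0.662)² = 2 × 3.276² = 2 × 10.74 = 21.5.
Round up to the next whole participant.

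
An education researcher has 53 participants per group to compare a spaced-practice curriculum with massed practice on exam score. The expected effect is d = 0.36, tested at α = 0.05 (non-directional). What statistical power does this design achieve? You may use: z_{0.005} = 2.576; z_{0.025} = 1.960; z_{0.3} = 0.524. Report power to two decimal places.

power ≈ 0.46

For two equal groups, power = Φ(d·√(n/2) − z_{α/2}).
d·√(n/2) = 0.36 × √(53/2) = 0.36 × 5.148 = 1.853.
z_β = 1.853 − 1.960 = -0.107.
Power = Φ(-0.107) = 0.457.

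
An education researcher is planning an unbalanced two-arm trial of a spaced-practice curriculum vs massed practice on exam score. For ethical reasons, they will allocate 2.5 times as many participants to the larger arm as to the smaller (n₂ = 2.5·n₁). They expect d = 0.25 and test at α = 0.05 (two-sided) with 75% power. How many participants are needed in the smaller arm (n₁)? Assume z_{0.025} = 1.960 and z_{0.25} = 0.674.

n₁ = 156

With allocation ratio k = n₂/n₁ = 2.5, Var(x̄₁−x̄₂) = σ²(1/n₁ + 1/(k·n₁)) = σ²·(k+1)/(k·n₁).
So n₁ = (1 + 1/k)·((z_{α/2} + z_β)/d)² = 1.400 × (2.634/0.25)².
n₁ = 1.400 × 111.01 = 155.4.
Round up: n₁ = 156, giving n₂ = 2.5 × 156 = 390.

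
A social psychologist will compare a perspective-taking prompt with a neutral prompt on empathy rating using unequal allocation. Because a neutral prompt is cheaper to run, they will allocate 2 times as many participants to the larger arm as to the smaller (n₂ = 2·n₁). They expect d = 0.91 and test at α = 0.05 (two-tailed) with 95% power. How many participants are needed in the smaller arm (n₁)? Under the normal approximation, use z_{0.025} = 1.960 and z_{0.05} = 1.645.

With allocation ratio k = n₂/n₁ = 2, Var(x̄₁−x̄₂) = σ²(1/n₁ + 1/(k·n₁)) = σ²·(k+1)/(k·n₁).
So n₁ = (1 + 1/k)·((z_{α/2} + z_β)/d)² = 1.500 × (3.605/0.91)².
n₁ = 1.500 × 15.69 = 23.5.
Round up: n₁ = 24, giving n₂ = 2 × 24 = 48.

n₁ = 24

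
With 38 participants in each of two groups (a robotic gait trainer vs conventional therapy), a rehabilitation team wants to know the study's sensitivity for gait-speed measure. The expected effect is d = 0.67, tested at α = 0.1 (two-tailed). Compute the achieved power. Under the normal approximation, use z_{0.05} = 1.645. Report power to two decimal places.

power ≈ 0.90

For two equal groups, power = Φ(d·√(n/2) − z_{α/2}).
d·√(n/2) = 0.67 × √(38/2) = 0.67 × 4.359 = 2.920.
z_β = 2.920 − 1.645 = 1.275.
Power = Φ(1.275) = 0.899.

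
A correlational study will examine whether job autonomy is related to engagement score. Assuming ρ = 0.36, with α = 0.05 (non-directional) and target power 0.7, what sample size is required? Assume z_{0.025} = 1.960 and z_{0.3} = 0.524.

Fisher's z: C = ½·ln((1+r)/(1−r)) = ½·ln(2.1250) = 0.3769.
n = ((z_{α/2} + z_β)/C)² + 3.
(1.960 + 0.524) / 0.3769 = 2.484 / 0.3769 = 6.591.
n = 6.591² + 3 = 43.44 + 3 = 46.4.
Round up.

n = 47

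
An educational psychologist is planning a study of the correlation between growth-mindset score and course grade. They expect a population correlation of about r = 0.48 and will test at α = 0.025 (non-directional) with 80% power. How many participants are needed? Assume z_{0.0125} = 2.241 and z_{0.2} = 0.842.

n = 38

Fisher's z: C = ½·ln((1+r)/(1−r)) = ½·ln(2.8462) = 0.5230.
n = ((z_{α/2} + z_β)/C)² + 3.
(2.241 + 0.842) / 0.5230 = 3.083 / 0.5230 = 5.895.
n = 5.895² + 3 = 34.75 + 3 = 37.7.
Round up.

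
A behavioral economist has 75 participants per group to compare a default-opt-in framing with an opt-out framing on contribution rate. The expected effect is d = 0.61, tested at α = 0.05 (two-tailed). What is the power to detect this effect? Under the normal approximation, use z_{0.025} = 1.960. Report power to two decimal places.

For two equal groups, power = Φ(d·√(n/2) − z_{α/2}).
d·√(n/2) = 0.61 × √(75/2) = 0.61 × 6.124 = 3.735.
z_β = 3.735 − 1.960 = 1.775.
Power = Φ(1.775) = 0.962.

power ≈ 0.96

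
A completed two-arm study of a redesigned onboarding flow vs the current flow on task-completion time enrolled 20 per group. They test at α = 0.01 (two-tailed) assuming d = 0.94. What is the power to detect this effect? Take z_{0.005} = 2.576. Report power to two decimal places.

For two equal groups, power = Φ(d·√(n/2) − z_{α/2}).
d·√(n/2) = 0.94 × √(20/2) = 0.94 × 3.162 = 2.973.
z_β = 2.973 − 2.576 = 0.397.
Power = Φ(0.397) = 0.654.

power ≈ 0.65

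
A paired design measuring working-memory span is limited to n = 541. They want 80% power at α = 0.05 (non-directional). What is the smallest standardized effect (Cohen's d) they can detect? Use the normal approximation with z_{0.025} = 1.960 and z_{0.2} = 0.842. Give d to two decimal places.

d_min ≈ 0.12

For a single sample (or paired design) of n = 541: d_min = (z_{α/2} + z_β)/√n.
z-sum = 1.960 + 0.842 = 2.802.
d_min = 2.802 / √541 = 2.802 / 23.259 = 0.120.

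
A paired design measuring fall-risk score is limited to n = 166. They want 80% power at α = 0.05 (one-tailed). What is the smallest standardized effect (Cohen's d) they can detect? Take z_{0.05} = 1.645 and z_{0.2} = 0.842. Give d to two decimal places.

For a single sample (or paired design) of n = 166: d_min = (z_{α} + z_β)/√n.
z-sum = 1.645 + 0.842 = 2.487.
d_min = 2.487 / √166 = 2.487 / 12.884 = 0.193.

d_min ≈ 0.19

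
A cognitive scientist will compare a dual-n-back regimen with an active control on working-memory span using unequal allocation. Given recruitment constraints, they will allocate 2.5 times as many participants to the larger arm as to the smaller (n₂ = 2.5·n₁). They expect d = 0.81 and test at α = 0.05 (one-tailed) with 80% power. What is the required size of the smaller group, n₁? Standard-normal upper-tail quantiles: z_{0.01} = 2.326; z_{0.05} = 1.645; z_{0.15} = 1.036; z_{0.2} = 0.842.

n₁ = 14

With allocation ratio k = n₂/n₁ = 2.5, Var(x̄₁−x̄₂) = σ²(1/n₁ + 1/(k·n₁)) = σ²·(k+1)/(k·n₁).
So n₁ = (1 + 1/k)·((z_{α} + z_β)/d)² = 1.400 × (2.487/0.81)².
n₁ = 1.400 × 9.43 = 13.2.
Round up: n₁ = 14, giving n₂ = 2.5 × 14 = 35.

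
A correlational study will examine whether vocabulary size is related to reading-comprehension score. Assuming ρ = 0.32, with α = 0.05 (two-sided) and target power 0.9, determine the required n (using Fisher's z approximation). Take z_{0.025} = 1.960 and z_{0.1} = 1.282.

n = 99

Fisher's z: C = ½·ln((1+r)/(1−r)) = ½·ln(1.9412) = 0.3316.
n = ((z_{α/2} + z_β)/C)² + 3.
(1.960 + 1.282) / 0.3316 = 3.242 / 0.3316 = 9.777.
n = 9.777² + 3 = 95.59 + 3 = 98.6.
Round up.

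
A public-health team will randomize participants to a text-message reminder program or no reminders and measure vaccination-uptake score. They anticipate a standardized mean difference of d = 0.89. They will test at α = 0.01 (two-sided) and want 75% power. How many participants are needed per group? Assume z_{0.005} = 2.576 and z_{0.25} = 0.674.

n = 27 per group

For two independent groups with equal n: n = 2·((z_{α/2} + z_β) / d)².
z_{α/2} + z_β = 2.576 + 0.674 = 3.250.
n = 2 × (3.250 / 0.89)² = 2 × 3.652² = 2 × 13.33 = 26.7.
Round up to the next whole participant.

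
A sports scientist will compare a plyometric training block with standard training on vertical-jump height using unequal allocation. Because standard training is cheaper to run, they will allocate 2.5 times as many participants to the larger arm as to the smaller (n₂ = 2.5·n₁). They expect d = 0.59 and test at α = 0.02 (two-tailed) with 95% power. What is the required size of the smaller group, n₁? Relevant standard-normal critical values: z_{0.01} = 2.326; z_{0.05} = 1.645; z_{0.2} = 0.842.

With allocation ratio k = n₂/n₁ = 2.5, Var(x̄₁−x̄₂) = σ²(1/n₁ + 1/(k·n₁)) = σ²·(k+1)/(k·n₁).
So n₁ = (1 + 1/k)·((z_{α/2} + z_β)/d)² = 1.400 × (3.971/0.59)².
n₁ = 1.400 × 45.30 = 63.4.
Round up: n₁ = 64, giving n₂ = 2.5 × 64 = 160.

n₁ = 64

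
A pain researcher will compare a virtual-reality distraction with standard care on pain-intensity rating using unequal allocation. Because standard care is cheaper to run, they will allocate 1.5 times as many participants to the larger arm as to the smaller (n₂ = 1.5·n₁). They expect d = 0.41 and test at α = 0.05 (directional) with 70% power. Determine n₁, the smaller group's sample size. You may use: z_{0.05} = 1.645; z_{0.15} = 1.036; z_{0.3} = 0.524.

With allocation ratio k = n₂/n₁ = 1.5, Var(x̄₁−x̄₂) = σ²(1/n₁ + 1/(k·n₁)) = σ²·(k+1)/(k·n₁).
So n₁ = (1 + 1/k)·((z_{α} + z_β)/d)² = 1.667 × (2.169/0.41)².
n₁ = 1.667 × 27.99 = 46.6.
Round up: n₁ = 47, giving n₂ = ⌈1.5 × 47⌉ = ⌈70.5⌉ = 71.

n₁ = 47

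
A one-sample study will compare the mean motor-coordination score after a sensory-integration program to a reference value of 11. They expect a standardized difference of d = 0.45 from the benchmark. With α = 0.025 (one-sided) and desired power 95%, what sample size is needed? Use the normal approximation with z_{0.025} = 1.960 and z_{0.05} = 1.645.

n = 65

For a one-sample test: n = ((z_{α} + z_β) / d)².
z_{α} + z_β = 1.960 + 1.645 = 3.605.
n = (3.605 / 0.45)² = 8.011² = 64.18.
Round up.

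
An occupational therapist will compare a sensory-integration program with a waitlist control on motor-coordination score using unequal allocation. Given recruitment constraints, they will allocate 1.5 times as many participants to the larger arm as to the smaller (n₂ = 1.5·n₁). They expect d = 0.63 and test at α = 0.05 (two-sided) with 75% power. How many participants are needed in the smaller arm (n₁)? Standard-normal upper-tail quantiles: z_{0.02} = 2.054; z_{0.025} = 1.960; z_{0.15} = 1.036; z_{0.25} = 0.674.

n₁ = 30

With allocation ratio k = n₂/n₁ = 1.5, Var(x̄₁−x̄₂) = σ²(1/n₁ + 1/(k·n₁)) = σ²·(k+1)/(k·n₁).
So n₁ = (1 + 1/k)·((z_{α/2} + z_β)/d)² = 1.667 × (2.634/0.63)².
n₁ = 1.667 × 17.48 = 29.1.
Round up: n₁ = 30, giving n₂ = 1.5 × 30 = 45.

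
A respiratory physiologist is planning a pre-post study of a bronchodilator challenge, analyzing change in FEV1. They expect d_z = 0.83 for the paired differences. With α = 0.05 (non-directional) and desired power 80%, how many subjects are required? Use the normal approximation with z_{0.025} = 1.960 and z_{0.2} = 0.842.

n = 12 pairs

For a paired (one-sample on differences) test: n = ((z_{α/2} + z_β) / d)².
z_{α/2} + z_β = 1.960 + 0.842 = 2.802.
n = (2.802 / 0.83)² = 3.376² = 11.40.
Round up.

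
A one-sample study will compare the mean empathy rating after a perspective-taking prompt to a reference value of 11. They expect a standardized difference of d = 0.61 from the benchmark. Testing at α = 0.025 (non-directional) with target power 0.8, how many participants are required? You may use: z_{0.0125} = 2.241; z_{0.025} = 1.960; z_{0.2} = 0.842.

n = 26

For a one-sample test: n = ((z_{α/2} + z_β) / d)².
z_{α/2} + z_β = 2.241 + 0.842 = 3.083.
n = (3.083 / 0.61)² = 5.054² = 25.54.
Round up.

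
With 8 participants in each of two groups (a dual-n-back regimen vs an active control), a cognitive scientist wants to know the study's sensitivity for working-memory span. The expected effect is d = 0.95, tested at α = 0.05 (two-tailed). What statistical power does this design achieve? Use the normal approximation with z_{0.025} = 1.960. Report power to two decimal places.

For two equal groups, power = Φ(d·√(n/2) − z_{α/2}).
d·√(n/2) = 0.95 × √(8/2) = 0.95 × 2.000 = 1.900.
z_β = 1.900 − 1.960 = -0.060.
Power = Φ(-0.060) = 0.476.

power ≈ 0.48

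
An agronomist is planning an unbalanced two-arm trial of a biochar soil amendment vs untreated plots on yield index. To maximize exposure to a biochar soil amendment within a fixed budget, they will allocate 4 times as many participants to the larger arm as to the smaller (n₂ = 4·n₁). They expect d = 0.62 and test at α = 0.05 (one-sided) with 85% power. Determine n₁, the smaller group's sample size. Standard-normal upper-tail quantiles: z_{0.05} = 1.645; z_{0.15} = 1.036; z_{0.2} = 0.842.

With allocation ratio k = n₂/n₁ = 4, Var(x̄₁−x̄₂) = σ²(1/n₁ + 1/(k·n₁)) = σ²·(k+1)/(k·n₁).
So n₁ = (1 + 1/k)·((z_{α} + z_β)/d)² = 1.250 × (2.681/0.62)².
n₁ = 1.250 × 18.70 = 23.4.
Round up: n₁ = 24, giving n₂ = 4 × 24 = 96.

n₁ = 24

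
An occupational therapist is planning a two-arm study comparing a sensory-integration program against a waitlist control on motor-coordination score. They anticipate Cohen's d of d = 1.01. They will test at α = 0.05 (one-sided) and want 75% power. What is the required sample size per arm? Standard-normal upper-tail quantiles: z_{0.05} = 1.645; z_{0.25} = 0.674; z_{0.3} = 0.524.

n = 11 per group

For two independent groups with equal n: n = 2·((z_{α} + z_β) / d)².
z_{α} + z_β = 1.645 + 0.674 = 2.319.
n = 2 × (2.319 / 1.01)² = 2 × 2.296² = 2 × 5.27 = 10.5.
Round up to the next whole participant.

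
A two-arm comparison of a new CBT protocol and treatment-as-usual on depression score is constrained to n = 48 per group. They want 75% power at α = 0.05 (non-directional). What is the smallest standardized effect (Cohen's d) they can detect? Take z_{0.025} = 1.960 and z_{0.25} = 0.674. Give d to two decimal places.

For two independent groups of n = 48 each: d_min = (z_{α/2} + z_β)·√(2/n).
z-sum = 1.960 + 0.674 = 2.634.
d_min = 2.634 × √(2/48) = 2.634 × 0.2041 = 0.538.

d_min ≈ 0.54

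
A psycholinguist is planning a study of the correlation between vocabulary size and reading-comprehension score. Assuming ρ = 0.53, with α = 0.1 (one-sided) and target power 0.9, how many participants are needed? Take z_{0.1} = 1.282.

Fisher's z: C = ½·ln((1+r)/(1−r)) = ½·ln(3.2553) = 0.5901.
n = ((z_{α} + z_β)/C)² + 3.
(1.282 + 1.282) / 0.5901 = 2.564 / 0.5901 = 4.345.
n = 4.345² + 3 = 18.88 + 3 = 21.9.
Round up.

n = 22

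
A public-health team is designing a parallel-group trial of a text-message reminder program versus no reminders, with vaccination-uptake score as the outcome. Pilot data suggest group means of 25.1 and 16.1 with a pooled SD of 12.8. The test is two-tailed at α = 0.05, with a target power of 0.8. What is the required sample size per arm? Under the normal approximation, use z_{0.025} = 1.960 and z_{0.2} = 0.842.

Cohen's d = |M₁ − M₂| / SD_pooled = |25.1 − 16.1| / 12.8 = 9.0 / 12.8 = 0.703.
For two independent groups with equal n: n = 2·((z_{α/2} + z_β) / d)².
z_{α/2} + z_β = 1.960 + 0.842 = 2.802.
n = 2 × (2.802 / 0.703)² = 2 × 3.986² = 2 × 15.89 = 31.8.
Round up to the next whole participant.

n = 32 per group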